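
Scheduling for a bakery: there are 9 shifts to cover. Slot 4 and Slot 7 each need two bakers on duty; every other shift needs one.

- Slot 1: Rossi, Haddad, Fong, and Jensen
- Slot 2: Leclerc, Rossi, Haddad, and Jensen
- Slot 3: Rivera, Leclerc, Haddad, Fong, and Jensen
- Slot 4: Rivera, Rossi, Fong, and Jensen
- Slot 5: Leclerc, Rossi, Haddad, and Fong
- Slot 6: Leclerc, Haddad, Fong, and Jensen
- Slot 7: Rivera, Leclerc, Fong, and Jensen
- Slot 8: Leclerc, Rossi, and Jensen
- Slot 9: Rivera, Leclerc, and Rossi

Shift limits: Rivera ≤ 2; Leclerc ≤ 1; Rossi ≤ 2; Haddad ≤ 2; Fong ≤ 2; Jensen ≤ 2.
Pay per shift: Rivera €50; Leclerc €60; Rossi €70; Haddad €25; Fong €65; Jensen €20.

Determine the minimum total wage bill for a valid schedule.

Picking the cheapest available baker for each shift independently would cost €315, but that ignores the shift limits.
An optimal schedule: Slot 1→Rossi, Slot 2→Rossi, Slot 3→Rivera, Slot 4→Fong+Jensen, Slot 5→Haddad, Slot 6→Haddad, Slot 7→Fong+Jensen, Slot 8→Leclerc, Slot 9→Rivera.
Total: 70 + 70 + 50 + 65 + 20 + 25 + 25 + 65 + 20 + 60 + 50 = €520.

€520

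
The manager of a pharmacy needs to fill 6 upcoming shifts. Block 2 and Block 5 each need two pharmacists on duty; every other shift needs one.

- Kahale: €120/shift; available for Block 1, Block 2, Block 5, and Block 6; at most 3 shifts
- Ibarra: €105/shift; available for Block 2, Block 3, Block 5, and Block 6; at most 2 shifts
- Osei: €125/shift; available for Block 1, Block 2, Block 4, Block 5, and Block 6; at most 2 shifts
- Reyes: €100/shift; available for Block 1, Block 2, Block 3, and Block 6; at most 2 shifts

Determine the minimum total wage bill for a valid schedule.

€895

Block 4 can only be covered by Osei, so that assignment is forced.
Picking the cheapest available pharmacist for each shift independently would cost €855, but that ignores the shift limits.
An optimal schedule: Block 1→Reyes, Block 2→Ibarra+Kahale, Block 3→Reyes, Block 4→Osei, Block 5→Ibarra+Kahale, Block 6→Kahale.
Total: 100 + 105 + 120 + 100 + 125 + 105 + 120 + 120 = €895.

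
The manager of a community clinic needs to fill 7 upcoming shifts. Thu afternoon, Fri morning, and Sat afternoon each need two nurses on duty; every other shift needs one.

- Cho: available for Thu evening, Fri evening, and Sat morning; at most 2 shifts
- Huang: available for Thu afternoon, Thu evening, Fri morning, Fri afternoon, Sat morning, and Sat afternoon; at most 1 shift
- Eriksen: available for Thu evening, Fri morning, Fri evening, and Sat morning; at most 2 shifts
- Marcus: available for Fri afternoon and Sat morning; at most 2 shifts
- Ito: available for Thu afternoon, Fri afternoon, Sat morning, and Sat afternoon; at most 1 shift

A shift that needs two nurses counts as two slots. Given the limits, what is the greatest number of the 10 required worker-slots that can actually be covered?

Total capacity across all nurses is 2+1+2+2+1 = 8, and 10 slots are needed, so at most 8 can be filled.
Shifts {Thu afternoon, Fri morning} need 4 slots but only Huang, Eriksen, and Ito are available for them, supplying at most 3 — so at least 1 slot must go unfilled.
An assignment achieving 7: Thu afternoon→Huang+Ito, Thu evening→Cho, Fri morning→Eriksen, Fri afternoon→Marcus, Fri evening→Cho, Sat morning→Eriksen.
Loads: Cho 2/2, Huang 1/1, Eriksen 2/2, Marcus 1/2, Ito 1/1.

7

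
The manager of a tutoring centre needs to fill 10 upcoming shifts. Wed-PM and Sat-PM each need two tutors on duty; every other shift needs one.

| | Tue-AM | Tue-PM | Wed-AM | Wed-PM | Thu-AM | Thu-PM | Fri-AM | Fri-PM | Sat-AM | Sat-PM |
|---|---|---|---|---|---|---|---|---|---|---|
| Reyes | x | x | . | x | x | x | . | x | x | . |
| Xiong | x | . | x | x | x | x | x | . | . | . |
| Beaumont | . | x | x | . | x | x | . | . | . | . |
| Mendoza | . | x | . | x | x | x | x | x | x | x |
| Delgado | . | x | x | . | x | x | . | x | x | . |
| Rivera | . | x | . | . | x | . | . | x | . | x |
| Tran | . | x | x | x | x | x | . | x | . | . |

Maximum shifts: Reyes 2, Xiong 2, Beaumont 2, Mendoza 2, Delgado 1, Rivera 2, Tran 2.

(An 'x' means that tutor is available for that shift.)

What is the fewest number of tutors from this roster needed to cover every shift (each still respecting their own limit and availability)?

12 slots to fill and no one can take more than 2, so at least ⌈12/2⌉ = 6 tutors are needed.
Reyes, Xiong, Beaumont, Mendoza, Rivera, and Tran alone can cover everything: Tue-AM→Reyes, Tue-PM→Beaumont, Wed-AM→Xiong, Wed-PM→Mendoza+Tran, Thu-AM→Tran, Thu-PM→Beaumont, Fri-AM→Xiong, Fri-PM→Rivera, Sat-AM→Reyes, Sat-PM→Mendoza+Rivera.

6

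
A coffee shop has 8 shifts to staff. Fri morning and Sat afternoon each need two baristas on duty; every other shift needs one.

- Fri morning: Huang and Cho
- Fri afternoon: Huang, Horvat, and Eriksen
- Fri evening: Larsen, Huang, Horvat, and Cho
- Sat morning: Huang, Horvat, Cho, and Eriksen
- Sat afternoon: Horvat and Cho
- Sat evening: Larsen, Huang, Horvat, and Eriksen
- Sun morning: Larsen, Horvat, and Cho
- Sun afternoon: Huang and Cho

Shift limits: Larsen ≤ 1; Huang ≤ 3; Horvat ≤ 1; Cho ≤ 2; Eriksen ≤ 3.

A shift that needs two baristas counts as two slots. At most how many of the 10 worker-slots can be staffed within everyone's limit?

Total capacity across all baristas is 1+3+1+2+3 = 10, and 10 slots are needed, so at most 10 can be filled.
An assignment achieving 10: Fri morning→Huang+Cho, Fri afternoon→Eriksen, Fri evening→Huang, Sat morning→Eriksen, Sat afternoon→Horvat+Cho, Sat evening→Eriksen, Sun morning→Larsen, Sun afternoon→Huang.
Loads: Larsen 1/1, Huang 3/3, Horvat 1/1, Cho 2/2, Eriksen 3/3.

10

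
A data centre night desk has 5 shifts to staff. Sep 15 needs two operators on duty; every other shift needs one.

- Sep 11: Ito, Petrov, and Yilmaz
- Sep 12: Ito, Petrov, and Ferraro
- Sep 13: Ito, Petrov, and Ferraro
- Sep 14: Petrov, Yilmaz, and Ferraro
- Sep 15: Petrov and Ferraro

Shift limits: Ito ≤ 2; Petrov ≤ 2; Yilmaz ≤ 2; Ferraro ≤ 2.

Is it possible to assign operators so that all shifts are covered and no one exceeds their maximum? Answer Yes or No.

Sep 15 can only be covered by Petrov and Ferraro, so that assignment is forced.
One valid schedule: Sep 11→Ito, Sep 12→Ito, Sep 13→Petrov, Sep 14→Yilmaz, Sep 15→Petrov+Ferraro.
Loads: Ito 2/2, Petrov 2/2, Yilmaz 1/2, Ferraro 1/2 — all within limits.

Yes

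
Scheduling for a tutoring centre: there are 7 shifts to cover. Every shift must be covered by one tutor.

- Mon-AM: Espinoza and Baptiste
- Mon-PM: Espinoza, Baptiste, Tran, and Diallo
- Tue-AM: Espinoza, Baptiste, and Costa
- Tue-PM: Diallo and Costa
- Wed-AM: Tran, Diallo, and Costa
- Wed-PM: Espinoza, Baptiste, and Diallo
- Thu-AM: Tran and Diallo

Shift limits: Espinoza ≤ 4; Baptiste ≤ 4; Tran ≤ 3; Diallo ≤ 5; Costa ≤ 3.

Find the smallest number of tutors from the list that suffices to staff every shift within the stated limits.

7 slots to fill and no one can take more than 5, so at least ⌈7/5⌉ = 2 tutors are needed.
Espinoza and Diallo alone can cover everything: Mon-AM→Espinoza, Mon-PM→Espinoza, Tue-AM→Espinoza, Tue-PM→Diallo, Wed-AM→Diallo, Wed-PM→Espinoza, Thu-AM→Diallo.

2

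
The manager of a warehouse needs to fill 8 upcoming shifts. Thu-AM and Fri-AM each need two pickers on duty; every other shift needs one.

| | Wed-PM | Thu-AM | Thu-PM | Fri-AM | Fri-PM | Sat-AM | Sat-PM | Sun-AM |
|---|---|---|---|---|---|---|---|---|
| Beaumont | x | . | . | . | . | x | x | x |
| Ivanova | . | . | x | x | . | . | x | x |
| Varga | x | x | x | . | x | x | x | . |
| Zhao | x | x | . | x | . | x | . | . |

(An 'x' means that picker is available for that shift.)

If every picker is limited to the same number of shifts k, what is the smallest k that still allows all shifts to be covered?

With 4 pickers and 10 worker-slots to fill, someone must work at least ⌈10/4⌉ = 3 shifts, so k ≥ 3.
k = 3 works: Wed-PM→Beaumont, Thu-AM→Varga+Zhao, Thu-PM→Ivanova, Fri-AM→Ivanova+Zhao, Fri-PM→Varga, Sat-AM→Beaumont, Sat-PM→Ivanova, Sun-AM→Beaumont.
Loads: Beaumont 3, Ivanova 3, Varga 2, Zhao 2 — all ≤ 3.

3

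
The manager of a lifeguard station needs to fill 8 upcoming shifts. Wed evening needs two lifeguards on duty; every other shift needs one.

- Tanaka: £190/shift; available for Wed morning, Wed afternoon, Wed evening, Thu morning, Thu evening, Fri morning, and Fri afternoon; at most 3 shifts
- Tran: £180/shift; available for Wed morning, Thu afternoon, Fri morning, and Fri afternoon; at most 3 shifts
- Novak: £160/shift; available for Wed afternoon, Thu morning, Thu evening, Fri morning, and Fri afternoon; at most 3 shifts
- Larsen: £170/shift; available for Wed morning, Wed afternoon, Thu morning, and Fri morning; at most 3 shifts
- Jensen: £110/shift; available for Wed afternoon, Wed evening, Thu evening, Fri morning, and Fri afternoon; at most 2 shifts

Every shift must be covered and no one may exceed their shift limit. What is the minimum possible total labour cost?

£1410

Wed evening can only be covered by Tanaka and Jensen, so that assignment is forced.
Thu afternoon can only be covered by Tran, so that assignment is forced.
Picking the cheapest available lifeguard for each shift independently would cost £1250, but that ignores the shift limits.
An optimal schedule: Wed morning→Larsen, Wed afternoon→Novak, Wed evening→Jensen+Tanaka, Thu morning→Novak, Thu afternoon→Tran, Thu evening→Jensen, Fri morning→Larsen, Fri afternoon→Novak.
Total: 170 + 160 + 110 + 190 + 160 + 180 + 110 + 170 + 160 = £1410.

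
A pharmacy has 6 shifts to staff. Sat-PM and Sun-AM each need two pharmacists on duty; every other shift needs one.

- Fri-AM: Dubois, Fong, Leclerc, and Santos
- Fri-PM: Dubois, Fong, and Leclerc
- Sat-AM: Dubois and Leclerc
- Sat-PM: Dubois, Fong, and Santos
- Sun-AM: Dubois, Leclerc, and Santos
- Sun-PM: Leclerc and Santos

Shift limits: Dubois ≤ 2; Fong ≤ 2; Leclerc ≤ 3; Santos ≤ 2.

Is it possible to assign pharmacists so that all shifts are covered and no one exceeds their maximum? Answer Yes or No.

One valid schedule: Fri-AM→Fong, Fri-PM→Dubois, Sat-AM→Dubois, Sat-PM→Fong+Santos, Sun-AM→Leclerc+Santos, Sun-PM→Leclerc.
Loads: Dubois 2/2, Fong 2/2, Leclerc 2/3, Santos 2/2 — all within limits.

Yes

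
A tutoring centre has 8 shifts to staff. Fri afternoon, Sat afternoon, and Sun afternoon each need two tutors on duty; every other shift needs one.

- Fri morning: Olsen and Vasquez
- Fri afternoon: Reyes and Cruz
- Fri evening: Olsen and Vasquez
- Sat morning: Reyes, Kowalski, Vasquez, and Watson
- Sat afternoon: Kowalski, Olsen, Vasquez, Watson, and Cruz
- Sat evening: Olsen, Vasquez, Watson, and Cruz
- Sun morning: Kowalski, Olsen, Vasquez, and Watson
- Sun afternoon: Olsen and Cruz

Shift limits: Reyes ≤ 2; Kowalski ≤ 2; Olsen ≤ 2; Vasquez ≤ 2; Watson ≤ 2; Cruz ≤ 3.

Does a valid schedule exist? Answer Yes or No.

Fri afternoon can only be covered by Reyes and Cruz, so that assignment is forced.
Sun afternoon can only be covered by Olsen and Cruz, so that assignment is forced.
One valid schedule: Fri morning→Olsen, Fri afternoon→Reyes+Cruz, Fri evening→Vasquez, Sat morning→Reyes, Sat afternoon→Kowalski+Watson, Sat evening→Vasquez, Sun morning→Kowalski, Sun afternoon→Olsen+Cruz.
Loads: Reyes 2/2, Kowalski 2/2, Olsen 2/2, Vasquez 2/2, Watson 1/2, Cruz 2/3 — all within limits.

Yes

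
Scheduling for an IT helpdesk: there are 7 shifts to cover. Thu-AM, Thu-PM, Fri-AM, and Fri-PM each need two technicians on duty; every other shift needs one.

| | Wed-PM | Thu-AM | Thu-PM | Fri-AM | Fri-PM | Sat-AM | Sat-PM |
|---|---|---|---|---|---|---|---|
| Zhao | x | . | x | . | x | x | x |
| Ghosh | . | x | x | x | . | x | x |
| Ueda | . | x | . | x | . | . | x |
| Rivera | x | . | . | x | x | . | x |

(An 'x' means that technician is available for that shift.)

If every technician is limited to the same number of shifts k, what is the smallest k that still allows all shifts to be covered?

3

With 4 technicians and 11 worker-slots to fill, someone must work at least ⌈11/4⌉ = 3 shifts, so k ≥ 3.
k = 3 works: Wed-PM→Zhao, Thu-AM→Ghosh+Ueda, Thu-PM→Zhao+Ghosh, Fri-AM→Ueda+Rivera, Fri-PM→Zhao+Rivera, Sat-AM→Ghosh, Sat-PM→Ueda.
Loads: Zhao 3, Ghosh 3, Ueda 3, Rivera 2 — all ≤ 3.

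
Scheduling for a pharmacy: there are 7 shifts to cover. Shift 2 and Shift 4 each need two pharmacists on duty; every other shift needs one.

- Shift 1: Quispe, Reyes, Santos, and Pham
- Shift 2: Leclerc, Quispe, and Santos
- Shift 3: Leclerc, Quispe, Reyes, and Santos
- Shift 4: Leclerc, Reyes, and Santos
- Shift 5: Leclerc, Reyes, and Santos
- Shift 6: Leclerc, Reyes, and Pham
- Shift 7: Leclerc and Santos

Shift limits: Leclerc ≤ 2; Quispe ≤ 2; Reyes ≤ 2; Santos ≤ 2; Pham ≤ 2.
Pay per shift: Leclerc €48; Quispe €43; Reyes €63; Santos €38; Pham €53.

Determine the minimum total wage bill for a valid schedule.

Picking the cheapest available pharmacist for each shift independently would cost €367, but that ignores the shift limits.
An optimal schedule: Shift 1→Pham, Shift 2→Santos+Quispe, Shift 3→Quispe, Shift 4→Leclerc+Reyes, Shift 5→Leclerc, Shift 6→Pham, Shift 7→Santos.
Total: 53 + 38 + 43 + 43 + 48 + 63 + 48 + 53 + 38 = €427.

€427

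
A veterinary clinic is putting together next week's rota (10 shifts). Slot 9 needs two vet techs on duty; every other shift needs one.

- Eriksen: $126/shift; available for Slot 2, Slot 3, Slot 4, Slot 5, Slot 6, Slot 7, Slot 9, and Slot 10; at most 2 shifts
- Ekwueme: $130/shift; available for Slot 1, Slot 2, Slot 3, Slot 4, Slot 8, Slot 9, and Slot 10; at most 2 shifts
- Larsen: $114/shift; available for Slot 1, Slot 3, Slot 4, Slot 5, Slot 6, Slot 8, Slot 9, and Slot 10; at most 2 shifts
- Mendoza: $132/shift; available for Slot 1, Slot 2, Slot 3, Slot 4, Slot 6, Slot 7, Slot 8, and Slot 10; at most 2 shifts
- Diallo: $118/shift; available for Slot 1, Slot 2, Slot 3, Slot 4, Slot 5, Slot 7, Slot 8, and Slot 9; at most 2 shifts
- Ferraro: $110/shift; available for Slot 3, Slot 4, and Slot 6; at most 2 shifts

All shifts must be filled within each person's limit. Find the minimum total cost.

Picking the cheapest available vet tech for each shift independently would cost $1254, but that ignores the shift limits.
An optimal schedule: Slot 1→Larsen, Slot 2→Diallo, Slot 3→Ferraro, Slot 4→Mendoza, Slot 5→Larsen, Slot 6→Ferraro, Slot 7→Diallo, Slot 8→Ekwueme, Slot 9→Eriksen+Ekwueme, Slot 10→Eriksen.
Total: 114 + 118 + 110 + 132 + 114 + 110 + 118 + 130 + 126 + 130 + 126 = $1328.

$1328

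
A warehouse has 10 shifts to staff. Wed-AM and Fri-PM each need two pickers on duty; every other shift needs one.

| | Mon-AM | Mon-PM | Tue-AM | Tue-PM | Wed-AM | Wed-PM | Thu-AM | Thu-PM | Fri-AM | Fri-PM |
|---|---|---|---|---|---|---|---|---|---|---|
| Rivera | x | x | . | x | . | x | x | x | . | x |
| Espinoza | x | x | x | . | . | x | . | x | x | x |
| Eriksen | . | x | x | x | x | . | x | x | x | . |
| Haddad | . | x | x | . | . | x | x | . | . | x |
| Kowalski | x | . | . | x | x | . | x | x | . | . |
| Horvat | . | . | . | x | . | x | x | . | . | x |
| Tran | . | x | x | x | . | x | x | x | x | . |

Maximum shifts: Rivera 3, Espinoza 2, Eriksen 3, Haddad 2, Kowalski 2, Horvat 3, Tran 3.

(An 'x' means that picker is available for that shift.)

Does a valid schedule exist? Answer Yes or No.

Wed-AM can only be covered by Eriksen and Kowalski, so that assignment is forced.
One valid schedule: Mon-AM→Rivera, Mon-PM→Rivera, Tue-AM→Espinoza, Tue-PM→Rivera, Wed-AM→Eriksen+Kowalski, Wed-PM→Haddad, Thu-AM→Eriksen, Thu-PM→Eriksen, Fri-AM→Espinoza, Fri-PM→Haddad+Horvat.
Loads: Rivera 3/3, Espinoza 2/2, Eriksen 3/3, Haddad 2/2, Kowalski 1/2, Horvat 1/3, Tran 0/3 — all within limits.

Yes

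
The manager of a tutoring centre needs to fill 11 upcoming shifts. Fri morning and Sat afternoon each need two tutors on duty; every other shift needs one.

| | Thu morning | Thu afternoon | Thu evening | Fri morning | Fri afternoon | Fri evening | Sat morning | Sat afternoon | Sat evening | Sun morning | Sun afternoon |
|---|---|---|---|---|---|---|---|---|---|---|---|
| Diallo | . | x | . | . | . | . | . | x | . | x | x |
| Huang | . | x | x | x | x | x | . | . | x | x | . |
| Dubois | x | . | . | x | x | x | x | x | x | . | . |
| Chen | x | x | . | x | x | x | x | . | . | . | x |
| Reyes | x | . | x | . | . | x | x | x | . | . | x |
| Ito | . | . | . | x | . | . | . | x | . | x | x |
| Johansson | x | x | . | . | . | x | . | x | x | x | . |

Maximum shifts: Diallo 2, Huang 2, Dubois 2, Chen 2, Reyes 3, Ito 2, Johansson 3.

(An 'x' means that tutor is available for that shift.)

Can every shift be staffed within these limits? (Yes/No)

One valid schedule: Thu morning→Chen, Thu afternoon→Diallo, Thu evening→Huang, Fri morning→Chen+Ito, Fri afternoon→Huang, Fri evening→Reyes, Sat morning→Dubois, Sat afternoon→Reyes+Ito, Sat evening→Dubois, Sun morning→Diallo, Sun afternoon→Reyes.
Loads: Diallo 2/2, Huang 2/2, Dubois 2/2, Chen 2/2, Reyes 3/3, Ito 2/2, Johansson 0/3 — all within limits.

Yes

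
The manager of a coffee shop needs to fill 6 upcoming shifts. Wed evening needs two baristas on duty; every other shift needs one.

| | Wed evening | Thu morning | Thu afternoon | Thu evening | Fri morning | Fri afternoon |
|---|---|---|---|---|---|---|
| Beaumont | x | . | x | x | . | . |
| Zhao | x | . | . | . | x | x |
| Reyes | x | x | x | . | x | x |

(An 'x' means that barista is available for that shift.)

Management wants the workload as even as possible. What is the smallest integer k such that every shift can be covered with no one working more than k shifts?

With 3 baristas and 7 worker-slots to fill, someone must work at least ⌈7/3⌉ = 3 shifts, so k ≥ 3.
k = 3 works: Wed evening→Beaumont+Zhao, Thu morning→Reyes, Thu afternoon→Beaumont, Thu evening→Beaumont, Fri morning→Zhao, Fri afternoon→Zhao.
Loads: Beaumont 3, Zhao 3, Reyes 1 — all ≤ 3.

3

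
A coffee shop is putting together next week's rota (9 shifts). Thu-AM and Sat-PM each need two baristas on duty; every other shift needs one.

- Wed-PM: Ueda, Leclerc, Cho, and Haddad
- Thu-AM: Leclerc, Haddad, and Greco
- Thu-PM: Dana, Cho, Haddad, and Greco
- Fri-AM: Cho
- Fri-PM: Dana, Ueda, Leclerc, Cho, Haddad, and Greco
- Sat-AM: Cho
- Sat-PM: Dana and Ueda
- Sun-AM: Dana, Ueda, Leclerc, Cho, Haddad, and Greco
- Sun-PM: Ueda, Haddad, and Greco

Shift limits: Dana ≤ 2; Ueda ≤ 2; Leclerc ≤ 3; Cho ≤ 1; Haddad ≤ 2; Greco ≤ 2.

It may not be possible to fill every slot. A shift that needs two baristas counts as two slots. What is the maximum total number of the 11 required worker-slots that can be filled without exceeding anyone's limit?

10

Total capacity across all baristas is 2+2+3+1+2+2 = 12, and 11 slots are needed, so at most 11 can be filled.
Shifts {Fri-AM, Sat-AM} need 2 slots but only Cho are available for them, supplying at most 1 — so at least 1 slot must go unfilled.
An assignment achieving 10: Wed-PM→Leclerc, Thu-AM→Leclerc+Haddad, Thu-PM→Dana, Fri-AM→Cho, Fri-PM→Leclerc, Sat-PM→Dana+Ueda, Sun-AM→Haddad, Sun-PM→Ueda.
Loads: Dana 2/2, Ueda 2/2, Leclerc 3/3, Cho 1/1, Haddad 2/2, Greco 0/2.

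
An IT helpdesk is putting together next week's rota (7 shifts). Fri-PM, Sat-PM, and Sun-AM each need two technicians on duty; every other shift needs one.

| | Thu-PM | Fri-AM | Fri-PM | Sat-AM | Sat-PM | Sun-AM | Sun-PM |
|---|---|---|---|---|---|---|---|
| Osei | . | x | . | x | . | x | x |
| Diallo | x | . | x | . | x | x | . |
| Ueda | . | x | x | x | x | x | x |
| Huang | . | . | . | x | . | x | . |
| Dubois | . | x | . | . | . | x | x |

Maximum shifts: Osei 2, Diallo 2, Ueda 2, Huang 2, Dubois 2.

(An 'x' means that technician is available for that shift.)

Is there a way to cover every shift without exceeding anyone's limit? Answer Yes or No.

Total capacity is 10 and 10 slots are needed, so capacity alone doesn't rule it out.
Shifts {Thu-PM, Fri-PM, Sat-PM} need 5 worker-slots in total, but the technicians available for any of those shifts (Diallo and Ueda) can supply at most 4 among them. So no valid schedule exists.

No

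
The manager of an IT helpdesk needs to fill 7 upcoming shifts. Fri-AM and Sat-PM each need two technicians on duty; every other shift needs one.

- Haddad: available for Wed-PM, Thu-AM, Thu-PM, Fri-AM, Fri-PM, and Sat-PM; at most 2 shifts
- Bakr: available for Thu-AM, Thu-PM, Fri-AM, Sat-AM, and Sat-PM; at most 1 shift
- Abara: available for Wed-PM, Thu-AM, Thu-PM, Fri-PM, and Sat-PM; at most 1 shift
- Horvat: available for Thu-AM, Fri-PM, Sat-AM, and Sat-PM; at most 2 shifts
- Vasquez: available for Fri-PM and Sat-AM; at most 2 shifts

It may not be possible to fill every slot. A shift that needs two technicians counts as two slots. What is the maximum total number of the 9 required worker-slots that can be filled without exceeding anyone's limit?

Total capacity across all technicians is 2+1+1+2+2 = 8, and 9 slots are needed, so at most 8 can be filled.
An assignment achieving 8: Wed-PM→Haddad, Thu-AM→Horvat, Thu-PM→Abara, Fri-AM→Haddad+Bakr, Fri-PM→Vasquez, Sat-AM→Vasquez, Sat-PM→Horvat.
Loads: Haddad 2/2, Bakr 1/1, Abara 1/1, Horvat 2/2, Vasquez 2/2.

8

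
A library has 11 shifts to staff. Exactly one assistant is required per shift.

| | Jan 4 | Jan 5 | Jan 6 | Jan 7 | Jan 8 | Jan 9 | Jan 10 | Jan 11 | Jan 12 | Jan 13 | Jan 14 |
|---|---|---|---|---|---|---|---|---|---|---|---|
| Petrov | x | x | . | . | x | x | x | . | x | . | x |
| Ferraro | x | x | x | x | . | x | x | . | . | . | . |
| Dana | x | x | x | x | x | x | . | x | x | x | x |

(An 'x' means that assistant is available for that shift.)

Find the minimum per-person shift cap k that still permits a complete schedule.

4

With 3 assistants and 11 worker-slots to fill, someone must work at least ⌈11/3⌉ = 4 shifts, so k ≥ 4.
k = 4 works: Jan 4→Ferraro, Jan 5→Ferraro, Jan 6→Ferraro, Jan 7→Ferraro, Jan 8→Petrov, Jan 9→Dana, Jan 10→Petrov, Jan 11→Dana, Jan 12→Petrov, Jan 13→Dana, Jan 14→Petrov.
Loads: Petrov 4, Ferraro 4, Dana 3 — all ≤ 4.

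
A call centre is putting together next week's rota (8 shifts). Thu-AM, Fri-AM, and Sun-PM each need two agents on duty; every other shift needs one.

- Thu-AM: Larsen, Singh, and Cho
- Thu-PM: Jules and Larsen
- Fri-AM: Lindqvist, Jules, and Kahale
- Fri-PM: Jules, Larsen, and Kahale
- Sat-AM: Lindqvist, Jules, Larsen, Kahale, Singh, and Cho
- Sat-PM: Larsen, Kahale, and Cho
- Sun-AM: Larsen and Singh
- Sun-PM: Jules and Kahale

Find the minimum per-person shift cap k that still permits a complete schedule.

2

With 6 agents and 11 worker-slots to fill, someone must work at least ⌈11/6⌉ = 2 shifts, so k ≥ 2.
k = 2 works: Thu-AM→Singh+Cho, Thu-PM→Jules, Fri-AM→Lindqvist+Kahale, Fri-PM→Larsen, Sat-AM→Lindqvist, Sat-PM→Cho, Sun-AM→Larsen, Sun-PM→Jules+Kahale.
Loads: Lindqvist 2, Jules 2, Larsen 2, Kahale 2, Singh 1, Cho 2 — all ≤ 2.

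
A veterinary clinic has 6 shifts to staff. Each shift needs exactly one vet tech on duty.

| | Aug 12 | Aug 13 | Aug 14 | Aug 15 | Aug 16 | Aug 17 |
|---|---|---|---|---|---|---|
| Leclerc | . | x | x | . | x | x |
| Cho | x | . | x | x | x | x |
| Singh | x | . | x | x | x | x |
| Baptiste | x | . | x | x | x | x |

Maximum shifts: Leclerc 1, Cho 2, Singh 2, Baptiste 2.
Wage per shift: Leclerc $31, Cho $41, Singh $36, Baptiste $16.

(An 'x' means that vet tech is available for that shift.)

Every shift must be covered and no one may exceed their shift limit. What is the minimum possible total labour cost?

$176

Aug 13 can only be covered by Leclerc, so that assignment is forced.
Picking the cheapest available vet tech for each shift independently would cost $111, but that ignores the shift limits.
An optimal schedule: Aug 12→Baptiste, Aug 13→Leclerc, Aug 14→Singh, Aug 15→Baptiste, Aug 16→Singh, Aug 17→Cho.
Total: 16 + 31 + 36 + 16 + 36 + 41 = $176.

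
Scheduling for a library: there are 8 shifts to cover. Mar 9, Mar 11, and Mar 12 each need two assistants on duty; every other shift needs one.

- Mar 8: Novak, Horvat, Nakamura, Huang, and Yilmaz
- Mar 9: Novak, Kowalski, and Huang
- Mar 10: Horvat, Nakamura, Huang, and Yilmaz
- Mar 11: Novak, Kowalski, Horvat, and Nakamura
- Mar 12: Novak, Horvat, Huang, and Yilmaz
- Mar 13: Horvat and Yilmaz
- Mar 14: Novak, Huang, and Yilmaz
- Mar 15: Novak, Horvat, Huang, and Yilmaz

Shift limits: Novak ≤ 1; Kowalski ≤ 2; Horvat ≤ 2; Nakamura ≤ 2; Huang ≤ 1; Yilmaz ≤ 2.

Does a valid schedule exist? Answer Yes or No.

No

Total capacity is 1+2+2+2+1+2 = 10 but 11 worker-slots are needed — infeasible.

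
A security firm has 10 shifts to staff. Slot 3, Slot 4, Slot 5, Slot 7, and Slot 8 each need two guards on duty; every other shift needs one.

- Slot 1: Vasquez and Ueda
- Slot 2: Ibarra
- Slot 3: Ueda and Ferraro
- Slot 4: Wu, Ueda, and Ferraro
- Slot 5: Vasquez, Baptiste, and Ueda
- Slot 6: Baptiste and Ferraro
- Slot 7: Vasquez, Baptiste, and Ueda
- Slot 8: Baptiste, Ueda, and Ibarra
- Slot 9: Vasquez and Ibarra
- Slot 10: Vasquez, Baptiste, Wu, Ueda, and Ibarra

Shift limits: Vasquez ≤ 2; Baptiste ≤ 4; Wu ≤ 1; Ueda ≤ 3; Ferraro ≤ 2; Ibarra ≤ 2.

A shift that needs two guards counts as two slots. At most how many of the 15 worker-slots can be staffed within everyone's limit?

14

Total capacity across all guards is 2+4+1+3+2+2 = 14, and 15 slots are needed, so at most 14 can be filled.
An assignment achieving 14: Slot 1→Vasquez, Slot 2→Ibarra, Slot 3→Ueda+Ferraro, Slot 4→Wu+Ferraro, Slot 5→Baptiste+Ueda, Slot 6→Baptiste, Slot 7→Baptiste+Ueda, Slot 8→Baptiste+Ibarra, Slot 9→Vasquez.
Loads: Vasquez 2/2, Baptiste 4/4, Wu 1/1, Ueda 3/3, Ferraro 2/2, Ibarra 2/2.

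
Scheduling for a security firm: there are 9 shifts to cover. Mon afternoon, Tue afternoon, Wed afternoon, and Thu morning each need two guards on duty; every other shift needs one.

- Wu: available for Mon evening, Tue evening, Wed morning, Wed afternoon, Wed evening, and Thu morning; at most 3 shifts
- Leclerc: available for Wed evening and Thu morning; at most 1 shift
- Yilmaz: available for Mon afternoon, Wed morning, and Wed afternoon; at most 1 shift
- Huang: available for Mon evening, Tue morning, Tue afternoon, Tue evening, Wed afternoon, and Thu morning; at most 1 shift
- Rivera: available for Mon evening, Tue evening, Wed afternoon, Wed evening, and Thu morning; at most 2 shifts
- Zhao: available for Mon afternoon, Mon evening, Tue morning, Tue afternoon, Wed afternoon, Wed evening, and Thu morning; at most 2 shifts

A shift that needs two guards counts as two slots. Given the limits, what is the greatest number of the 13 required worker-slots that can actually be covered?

10

Total capacity across all guards is 3+1+1+1+2+2 = 10, and 13 slots are needed, so at most 10 can be filled.
An assignment achieving 10: Mon afternoon→Yilmaz+Zhao, Mon evening→Wu, Tue morning→Huang, Tue afternoon→Zhao, Tue evening→Wu, Wed morning→Wu, Wed afternoon→Rivera, Wed evening→Leclerc, Thu morning→Rivera.
Loads: Wu 3/3, Leclerc 1/1, Yilmaz 1/1, Huang 1/1, Rivera 2/2, Zhao 2/2.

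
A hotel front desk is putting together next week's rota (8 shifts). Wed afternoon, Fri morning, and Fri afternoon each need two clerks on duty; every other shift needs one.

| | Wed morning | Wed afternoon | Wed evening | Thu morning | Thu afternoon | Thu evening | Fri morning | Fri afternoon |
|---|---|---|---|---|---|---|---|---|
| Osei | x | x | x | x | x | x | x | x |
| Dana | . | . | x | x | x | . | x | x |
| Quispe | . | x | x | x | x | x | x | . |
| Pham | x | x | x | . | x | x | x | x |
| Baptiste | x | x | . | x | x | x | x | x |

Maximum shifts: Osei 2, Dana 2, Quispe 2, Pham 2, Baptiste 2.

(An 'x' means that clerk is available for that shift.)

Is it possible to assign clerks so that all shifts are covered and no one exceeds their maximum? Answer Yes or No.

Total capacity is 2+2+2+2+2 = 10 but 11 worker-slots are needed — infeasible.

No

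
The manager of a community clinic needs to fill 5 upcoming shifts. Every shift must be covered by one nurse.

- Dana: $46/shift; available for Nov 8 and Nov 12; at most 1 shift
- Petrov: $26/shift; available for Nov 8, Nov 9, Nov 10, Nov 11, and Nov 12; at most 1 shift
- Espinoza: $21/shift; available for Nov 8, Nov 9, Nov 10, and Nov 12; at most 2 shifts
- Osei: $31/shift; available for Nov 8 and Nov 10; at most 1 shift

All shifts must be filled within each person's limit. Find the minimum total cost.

Nov 11 can only be covered by Petrov, so that assignment is forced.
Picking the cheapest available nurse for each shift independently would cost $110, but that ignores the shift limits.
An optimal schedule: Nov 8→Osei, Nov 9→Espinoza, Nov 10→Espinoza, Nov 11→Petrov, Nov 12→Dana.
Total: 31 + 21 + 21 + 26 + 46 = $145.

$145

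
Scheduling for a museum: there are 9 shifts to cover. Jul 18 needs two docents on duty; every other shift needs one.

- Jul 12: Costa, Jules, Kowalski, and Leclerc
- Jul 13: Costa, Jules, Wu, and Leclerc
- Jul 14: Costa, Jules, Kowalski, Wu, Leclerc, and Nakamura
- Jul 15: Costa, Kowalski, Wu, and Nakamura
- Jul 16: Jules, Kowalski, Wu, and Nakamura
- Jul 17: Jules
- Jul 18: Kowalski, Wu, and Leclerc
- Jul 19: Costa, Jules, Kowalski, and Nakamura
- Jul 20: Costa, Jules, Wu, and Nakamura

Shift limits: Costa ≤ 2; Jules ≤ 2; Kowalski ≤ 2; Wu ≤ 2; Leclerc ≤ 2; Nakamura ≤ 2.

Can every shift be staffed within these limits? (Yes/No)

Jul 17 can only be covered by Jules, so that assignment is forced.
One valid schedule: Jul 12→Costa, Jul 13→Costa, Jul 14→Leclerc, Jul 15→Kowalski, Jul 16→Jules, Jul 17→Jules, Jul 18→Kowalski+Wu, Jul 19→Nakamura, Jul 20→Wu.
Loads: Costa 2/2, Jules 2/2, Kowalski 2/2, Wu 2/2, Leclerc 1/2, Nakamura 1/2 — all within limits.

Yes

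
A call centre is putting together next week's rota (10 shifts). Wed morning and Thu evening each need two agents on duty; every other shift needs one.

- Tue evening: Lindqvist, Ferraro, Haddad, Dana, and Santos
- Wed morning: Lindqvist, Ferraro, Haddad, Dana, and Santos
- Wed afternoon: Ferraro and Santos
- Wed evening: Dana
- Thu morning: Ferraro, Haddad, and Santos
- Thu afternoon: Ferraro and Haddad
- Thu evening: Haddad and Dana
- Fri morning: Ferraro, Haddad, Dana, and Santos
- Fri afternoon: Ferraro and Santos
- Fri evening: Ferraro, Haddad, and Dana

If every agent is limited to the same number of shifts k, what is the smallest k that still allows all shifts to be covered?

With 5 agents and 12 worker-slots to fill, someone must work at least ⌈12/5⌉ = 3 shifts, so k ≥ 3.
k = 3 works: Tue evening→Lindqvist, Wed morning→Lindqvist+Santos, Wed afternoon→Ferraro, Wed evening→Dana, Thu morning→Haddad, Thu afternoon→Ferraro, Thu evening→Haddad+Dana, Fri morning→Dana, Fri afternoon→Ferraro, Fri evening→Haddad.
Loads: Lindqvist 2, Ferraro 3, Haddad 3, Dana 3, Santos 1 — all ≤ 3.

3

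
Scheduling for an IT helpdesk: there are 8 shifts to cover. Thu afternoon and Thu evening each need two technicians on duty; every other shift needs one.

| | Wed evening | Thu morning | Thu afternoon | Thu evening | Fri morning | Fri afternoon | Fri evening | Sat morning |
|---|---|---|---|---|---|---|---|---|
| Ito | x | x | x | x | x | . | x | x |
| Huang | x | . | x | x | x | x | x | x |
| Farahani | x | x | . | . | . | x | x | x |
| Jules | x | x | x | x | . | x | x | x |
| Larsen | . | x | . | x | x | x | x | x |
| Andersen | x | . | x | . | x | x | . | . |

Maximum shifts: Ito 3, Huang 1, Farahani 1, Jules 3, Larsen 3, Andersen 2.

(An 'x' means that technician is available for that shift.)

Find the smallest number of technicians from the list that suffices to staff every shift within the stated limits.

4

10 slots to fill and no one can take more than 3, so at least ⌈10/3⌉ = 4 technicians are needed.
Ito, Huang, Jules, and Larsen alone can cover everything: Wed evening→Ito, Thu morning→Ito, Thu afternoon→Ito+Huang, Thu evening→Jules+Larsen, Fri morning→Larsen, Fri afternoon→Jules, Fri evening→Jules, Sat morning→Larsen.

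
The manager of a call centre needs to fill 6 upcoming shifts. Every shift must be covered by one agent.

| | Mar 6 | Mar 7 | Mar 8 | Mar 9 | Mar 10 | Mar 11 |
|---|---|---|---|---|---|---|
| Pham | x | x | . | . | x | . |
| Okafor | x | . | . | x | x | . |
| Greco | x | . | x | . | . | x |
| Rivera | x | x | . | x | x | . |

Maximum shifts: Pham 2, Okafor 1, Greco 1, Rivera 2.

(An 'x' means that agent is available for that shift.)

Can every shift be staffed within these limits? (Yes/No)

No

Total capacity is 6 and 6 slots are needed, so capacity alone doesn't rule it out.
Shifts {Mar 8, Mar 11} need 2 worker-slots in total, but the agents available for any of those shifts (Greco) can supply at most 1 among them. So no valid schedule exists.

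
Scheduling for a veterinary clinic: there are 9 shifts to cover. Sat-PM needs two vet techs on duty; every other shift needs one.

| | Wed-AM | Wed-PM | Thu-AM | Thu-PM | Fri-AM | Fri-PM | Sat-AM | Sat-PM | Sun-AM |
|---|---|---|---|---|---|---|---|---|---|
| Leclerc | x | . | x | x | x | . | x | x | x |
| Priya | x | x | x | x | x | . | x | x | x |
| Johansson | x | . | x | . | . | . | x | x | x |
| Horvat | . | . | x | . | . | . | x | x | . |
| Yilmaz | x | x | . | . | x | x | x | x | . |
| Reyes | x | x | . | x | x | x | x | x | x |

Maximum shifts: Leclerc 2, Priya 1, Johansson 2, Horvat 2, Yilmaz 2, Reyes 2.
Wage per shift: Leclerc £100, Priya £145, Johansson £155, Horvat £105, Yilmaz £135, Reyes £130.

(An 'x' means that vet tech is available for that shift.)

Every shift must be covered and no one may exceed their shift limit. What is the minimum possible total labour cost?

£1240

Picking the cheapest available vet tech for each shift independently would cost £1065, but that ignores the shift limits.
An optimal schedule: Wed-AM→Yilmaz, Wed-PM→Reyes, Thu-AM→Leclerc, Thu-PM→Leclerc, Fri-AM→Yilmaz, Fri-PM→Reyes, Sat-AM→Horvat, Sat-PM→Horvat+Johansson, Sun-AM→Priya.
Total: 135 + 130 + 100 + 100 + 135 + 130 + 105 + 105 + 155 + 145 = £1240.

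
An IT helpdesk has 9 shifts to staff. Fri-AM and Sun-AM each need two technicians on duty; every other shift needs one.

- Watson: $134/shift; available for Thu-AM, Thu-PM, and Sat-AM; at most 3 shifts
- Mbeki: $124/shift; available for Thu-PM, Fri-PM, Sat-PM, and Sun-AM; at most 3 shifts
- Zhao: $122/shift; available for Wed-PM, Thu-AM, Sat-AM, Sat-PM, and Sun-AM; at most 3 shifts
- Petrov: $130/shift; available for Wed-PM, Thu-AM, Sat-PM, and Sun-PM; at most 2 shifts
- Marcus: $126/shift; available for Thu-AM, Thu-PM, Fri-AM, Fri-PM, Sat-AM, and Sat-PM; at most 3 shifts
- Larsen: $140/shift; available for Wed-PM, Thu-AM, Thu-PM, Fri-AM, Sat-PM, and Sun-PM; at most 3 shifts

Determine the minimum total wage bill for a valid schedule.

Fri-AM can only be covered by Marcus and Larsen, so that assignment is forced.
Sun-AM can only be covered by Mbeki and Zhao, so that assignment is forced.
Picking the cheapest available technician for each shift independently would cost $1378, but that ignores the shift limits.
An optimal schedule: Wed-PM→Zhao, Thu-AM→Marcus, Thu-PM→Mbeki, Fri-AM→Marcus+Larsen, Fri-PM→Mbeki, Sat-AM→Zhao, Sat-PM→Marcus, Sun-AM→Zhao+Mbeki, Sun-PM→Petrov.
Total: 122 + 126 + 124 + 126 + 140 + 124 + 122 + 126 + 122 + 124 + 130 = $1386.

$1386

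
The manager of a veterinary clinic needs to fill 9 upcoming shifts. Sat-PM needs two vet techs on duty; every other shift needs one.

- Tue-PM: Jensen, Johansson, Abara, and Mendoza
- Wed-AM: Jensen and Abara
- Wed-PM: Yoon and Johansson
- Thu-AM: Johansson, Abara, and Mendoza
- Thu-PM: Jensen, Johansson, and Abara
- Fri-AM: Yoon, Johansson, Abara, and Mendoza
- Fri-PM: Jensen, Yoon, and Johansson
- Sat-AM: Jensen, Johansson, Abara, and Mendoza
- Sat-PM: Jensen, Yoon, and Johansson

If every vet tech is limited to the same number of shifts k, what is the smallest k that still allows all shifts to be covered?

With 5 vet techs and 10 worker-slots to fill, someone must work at least ⌈10/5⌉ = 2 shifts, so k ≥ 2.
k = 2 works: Tue-PM→Abara, Wed-AM→Jensen, Wed-PM→Yoon, Thu-AM→Johansson, Thu-PM→Abara, Fri-AM→Mendoza, Fri-PM→Jensen, Sat-AM→Mendoza, Sat-PM→Yoon+Johansson.
Loads: Jensen 2, Yoon 2, Johansson 2, Abara 2, Mendoza 2 — all ≤ 2.

2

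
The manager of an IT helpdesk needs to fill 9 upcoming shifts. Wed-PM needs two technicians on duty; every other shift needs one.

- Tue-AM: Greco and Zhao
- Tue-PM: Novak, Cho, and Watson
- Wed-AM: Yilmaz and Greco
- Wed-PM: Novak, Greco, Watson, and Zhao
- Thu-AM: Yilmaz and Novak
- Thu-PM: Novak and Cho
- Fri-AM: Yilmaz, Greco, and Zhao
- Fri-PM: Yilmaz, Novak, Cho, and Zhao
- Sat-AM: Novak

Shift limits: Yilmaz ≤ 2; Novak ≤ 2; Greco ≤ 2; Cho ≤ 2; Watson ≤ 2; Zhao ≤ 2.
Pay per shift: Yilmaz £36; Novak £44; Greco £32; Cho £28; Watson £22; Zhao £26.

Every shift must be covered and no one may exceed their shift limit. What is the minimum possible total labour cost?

Sat-AM can only be covered by Novak, so that assignment is forced.
Picking the cheapest available technician for each shift independently would cost £288, but that ignores the shift limits.
An optimal schedule: Tue-AM→Zhao, Tue-PM→Watson, Wed-AM→Greco, Wed-PM→Watson+Greco, Thu-AM→Yilmaz, Thu-PM→Cho, Fri-AM→Zhao, Fri-PM→Cho, Sat-AM→Novak.
Total: 26 + 22 + 32 + 22 + 32 + 36 + 28 + 26 + 28 + 44 = £296.

£296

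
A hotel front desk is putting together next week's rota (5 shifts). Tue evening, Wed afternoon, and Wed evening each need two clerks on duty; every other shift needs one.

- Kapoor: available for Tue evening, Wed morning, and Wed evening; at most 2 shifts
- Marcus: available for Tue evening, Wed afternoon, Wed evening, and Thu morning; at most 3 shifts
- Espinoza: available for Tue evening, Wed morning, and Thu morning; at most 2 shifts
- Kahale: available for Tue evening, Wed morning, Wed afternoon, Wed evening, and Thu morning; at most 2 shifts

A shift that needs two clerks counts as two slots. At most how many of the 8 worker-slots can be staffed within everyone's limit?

8

Total capacity across all clerks is 2+3+2+2 = 9, and 8 slots are needed, so at most 8 can be filled.
An assignment achieving 8: Tue evening→Espinoza+Kahale, Wed morning→Kapoor, Wed afternoon→Marcus+Kahale, Wed evening→Kapoor+Marcus, Thu morning→Marcus.
Loads: Kapoor 2/2, Marcus 3/3, Espinoza 1/2, Kahale 2/2.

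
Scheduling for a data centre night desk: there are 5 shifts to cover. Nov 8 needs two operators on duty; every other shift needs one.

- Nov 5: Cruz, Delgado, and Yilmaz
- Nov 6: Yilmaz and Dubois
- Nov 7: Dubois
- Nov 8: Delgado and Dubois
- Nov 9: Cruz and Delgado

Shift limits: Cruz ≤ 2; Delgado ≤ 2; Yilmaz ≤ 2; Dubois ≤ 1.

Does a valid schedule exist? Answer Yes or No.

Total capacity is 7 and 6 slots are needed, so capacity alone doesn't rule it out.
Shifts {Nov 7, Nov 8} need 3 worker-slots in total, but the operators available for any of those shifts (Delgado and Dubois) can supply at most 2 among them. So no valid schedule exists.

No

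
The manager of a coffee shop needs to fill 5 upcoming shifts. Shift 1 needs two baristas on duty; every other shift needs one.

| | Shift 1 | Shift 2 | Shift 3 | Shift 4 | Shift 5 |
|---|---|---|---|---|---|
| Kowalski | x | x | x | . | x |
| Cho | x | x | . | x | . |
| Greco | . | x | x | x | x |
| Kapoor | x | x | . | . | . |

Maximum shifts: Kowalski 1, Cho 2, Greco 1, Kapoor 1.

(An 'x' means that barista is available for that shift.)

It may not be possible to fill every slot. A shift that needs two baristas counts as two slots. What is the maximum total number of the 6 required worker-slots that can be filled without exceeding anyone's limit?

Total capacity across all baristas is 1+2+1+1 = 5, and 6 slots are needed, so at most 5 can be filled.
An assignment achieving 5: Shift 1→Cho+Kapoor, Shift 3→Kowalski, Shift 4→Cho, Shift 5→Greco.
Loads: Kowalski 1/1, Cho 2/2, Greco 1/1, Kapoor 1/1.

5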